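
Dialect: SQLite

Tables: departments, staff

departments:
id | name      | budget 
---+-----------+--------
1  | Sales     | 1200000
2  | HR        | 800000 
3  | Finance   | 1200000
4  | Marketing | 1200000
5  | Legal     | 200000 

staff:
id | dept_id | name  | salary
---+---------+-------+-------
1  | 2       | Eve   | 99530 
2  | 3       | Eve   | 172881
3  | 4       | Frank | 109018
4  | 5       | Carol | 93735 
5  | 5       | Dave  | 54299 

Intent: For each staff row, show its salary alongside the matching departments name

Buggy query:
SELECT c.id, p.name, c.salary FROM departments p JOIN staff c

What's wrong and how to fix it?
Bug: JOIN with no ON clause produces a cartesian product; every staff row pairs with every departments row

Fix: Add ON c.dept_id = p.id to the JOIN

Corrected query:
SELECT c.id, p.name, c.salary FROM departments p JOIN staff c ON c.dept_id = p.id

Result:
id | name      | salary
---+-----------+-------
1  | HR        | 99530 
2  | Finance   | 172881
3  | Marketing | 109018
4  | Legal     | 93735 
5  | Legal     | 54299 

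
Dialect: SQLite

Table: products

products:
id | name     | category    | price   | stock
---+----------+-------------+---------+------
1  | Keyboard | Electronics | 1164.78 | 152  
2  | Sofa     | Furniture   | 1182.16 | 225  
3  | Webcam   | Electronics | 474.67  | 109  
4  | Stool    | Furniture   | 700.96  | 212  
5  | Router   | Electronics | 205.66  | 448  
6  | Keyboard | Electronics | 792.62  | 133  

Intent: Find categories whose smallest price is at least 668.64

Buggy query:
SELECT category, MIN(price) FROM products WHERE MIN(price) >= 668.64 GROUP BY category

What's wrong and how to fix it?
Bug: Aggregates like MIN are computed per group after WHERE runs

Fix: Replace WHERE with HAVING after the GROUP BY

Corrected query:
SELECT category, MIN(price) FROM products GROUP BY category HAVING MIN(price) >= 668.64

Result:
category  | MIN(price)
----------+-----------
Furniture | 700.96    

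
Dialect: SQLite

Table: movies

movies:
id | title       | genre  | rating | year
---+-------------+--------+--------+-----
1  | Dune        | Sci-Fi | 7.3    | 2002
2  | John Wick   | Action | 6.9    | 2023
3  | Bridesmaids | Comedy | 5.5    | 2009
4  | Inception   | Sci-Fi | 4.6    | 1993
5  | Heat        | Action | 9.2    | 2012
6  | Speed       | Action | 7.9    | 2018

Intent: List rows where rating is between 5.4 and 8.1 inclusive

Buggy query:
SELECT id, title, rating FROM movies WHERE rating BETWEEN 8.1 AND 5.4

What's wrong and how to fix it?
Bug: BETWEEN expects the lower bound first; with 8.1 AND 5.4 the range is empty

Fix: Write BETWEEN 5.4 AND 8.1

Corrected query:
SELECT id, title, rating FROM movies WHERE rating BETWEEN 5.4 AND 8.1

Result:
id | title       | rating
---+-------------+-------
1  | Dune        | 7.3   
2  | John Wick   | 6.9   
3  | Bridesmaids | 5.5   
6  | Speed       | 7.9   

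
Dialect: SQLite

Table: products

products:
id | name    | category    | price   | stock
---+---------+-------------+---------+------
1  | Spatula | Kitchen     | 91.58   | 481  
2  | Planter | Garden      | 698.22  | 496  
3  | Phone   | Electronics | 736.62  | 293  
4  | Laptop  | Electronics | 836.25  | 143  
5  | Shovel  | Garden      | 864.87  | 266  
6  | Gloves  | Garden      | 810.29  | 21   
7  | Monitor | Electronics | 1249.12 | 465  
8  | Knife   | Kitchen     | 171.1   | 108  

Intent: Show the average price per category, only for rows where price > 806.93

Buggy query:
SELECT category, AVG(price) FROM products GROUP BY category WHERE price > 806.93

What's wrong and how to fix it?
Bug: WHERE cannot follow GROUP BY

Fix: Place WHERE between FROM and GROUP BY

Corrected query:
SELECT category, AVG(price) FROM products WHERE price > 806.93 GROUP BY category

Result:
category    | AVG(price)
------------+-----------
Electronics | 1042.685  
Garden      | 837.58    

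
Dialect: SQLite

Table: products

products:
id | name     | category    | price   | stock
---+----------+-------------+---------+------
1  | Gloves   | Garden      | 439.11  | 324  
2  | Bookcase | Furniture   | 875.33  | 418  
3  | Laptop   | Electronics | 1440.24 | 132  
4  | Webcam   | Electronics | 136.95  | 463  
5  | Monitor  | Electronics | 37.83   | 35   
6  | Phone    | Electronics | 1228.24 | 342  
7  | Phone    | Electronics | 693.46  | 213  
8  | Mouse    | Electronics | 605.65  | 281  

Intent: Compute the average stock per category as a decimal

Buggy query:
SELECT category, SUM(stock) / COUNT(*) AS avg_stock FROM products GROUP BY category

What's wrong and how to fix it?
Bug: Both operands are integers, so '/' performs integer division and truncates

Fix: Cast one side to REAL so the division keeps the fractional part

Corrected query:
SELECT category, SUM(stock) * 1.0 / COUNT(*) AS avg_stock FROM products GROUP BY category

Result:
category    | avg_stock 
------------+-----------
Electronics | 244.333333
Furniture   | 418       
Garden      | 324       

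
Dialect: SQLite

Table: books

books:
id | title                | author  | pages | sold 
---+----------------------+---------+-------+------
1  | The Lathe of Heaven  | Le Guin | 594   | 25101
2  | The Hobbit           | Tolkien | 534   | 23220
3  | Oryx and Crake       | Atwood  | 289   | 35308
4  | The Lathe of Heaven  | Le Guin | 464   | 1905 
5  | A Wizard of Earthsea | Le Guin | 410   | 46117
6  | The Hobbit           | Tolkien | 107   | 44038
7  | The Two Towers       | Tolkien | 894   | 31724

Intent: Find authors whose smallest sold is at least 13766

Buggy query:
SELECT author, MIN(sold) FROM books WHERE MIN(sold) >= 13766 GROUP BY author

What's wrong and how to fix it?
Bug: Aggregates like MIN are computed per group after WHERE runs

Fix: Replace WHERE with HAVING after the GROUP BY

Corrected query:
SELECT author, MIN(sold) FROM books GROUP BY author HAVING MIN(sold) >= 13766

Result:
author  | MIN(sold)
--------+----------
Atwood  | 35308    
Tolkien | 23220    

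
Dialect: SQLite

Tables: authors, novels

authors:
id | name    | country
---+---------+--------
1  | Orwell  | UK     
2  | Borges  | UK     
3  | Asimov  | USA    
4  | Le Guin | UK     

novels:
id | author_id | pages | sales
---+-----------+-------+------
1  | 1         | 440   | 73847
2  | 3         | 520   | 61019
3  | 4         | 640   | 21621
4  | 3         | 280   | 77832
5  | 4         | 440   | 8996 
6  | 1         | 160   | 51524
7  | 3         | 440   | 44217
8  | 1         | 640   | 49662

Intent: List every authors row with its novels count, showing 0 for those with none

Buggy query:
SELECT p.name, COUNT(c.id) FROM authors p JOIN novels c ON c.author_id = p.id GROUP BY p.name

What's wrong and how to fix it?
Bug: INNER JOIN drops authors rows that have no matching novels rows

Fix: Switch to LEFT JOIN to retain unmatched parent rows

Corrected query:
SELECT p.name, COUNT(c.id) FROM authors p LEFT JOIN novels c ON c.author_id = p.id GROUP BY p.name

Result:
name    | COUNT(c.id)
--------+------------
Asimov  | 3          
Borges  | 0          
Le Guin | 2          
Orwell  | 3          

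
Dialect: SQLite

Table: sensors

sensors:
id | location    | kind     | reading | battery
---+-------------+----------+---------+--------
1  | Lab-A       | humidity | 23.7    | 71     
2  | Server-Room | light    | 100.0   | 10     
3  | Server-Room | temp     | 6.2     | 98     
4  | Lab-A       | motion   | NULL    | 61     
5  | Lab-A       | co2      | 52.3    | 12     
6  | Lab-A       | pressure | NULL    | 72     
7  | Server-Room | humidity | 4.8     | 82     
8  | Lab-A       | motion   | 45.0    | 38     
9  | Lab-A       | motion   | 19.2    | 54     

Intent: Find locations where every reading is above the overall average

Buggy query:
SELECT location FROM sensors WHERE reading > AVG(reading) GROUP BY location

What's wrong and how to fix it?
Bug: AVG() is an aggregate; it can't sit directly in WHERE

Fix: Compute the overall average in a scalar subquery and compare each group's MIN against it in HAVING

Corrected query:
SELECT location FROM sensors GROUP BY location HAVING MIN(reading) > (SELECT AVG(reading) FROM sensors)

Result:
(no rows)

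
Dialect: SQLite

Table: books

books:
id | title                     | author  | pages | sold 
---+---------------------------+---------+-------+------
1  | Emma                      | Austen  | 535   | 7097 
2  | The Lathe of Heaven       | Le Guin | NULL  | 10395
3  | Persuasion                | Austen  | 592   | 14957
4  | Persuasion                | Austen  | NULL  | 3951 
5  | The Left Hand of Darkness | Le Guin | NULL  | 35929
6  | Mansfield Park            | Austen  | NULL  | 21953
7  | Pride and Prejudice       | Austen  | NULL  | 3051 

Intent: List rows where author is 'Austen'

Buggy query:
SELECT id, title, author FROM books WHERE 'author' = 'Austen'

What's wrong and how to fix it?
Bug: Single quotes denote string literals in SQL; the column name is being compared as a constant string

Fix: Remove the quotes around the column name (or use double quotes for an identifier)

Corrected query:
SELECT id, title, author FROM books WHERE author = 'Austen'

Result:
id | title               | author
---+---------------------+-------
1  | Emma                | Austen
3  | Persuasion          | Austen
4  | Persuasion          | Austen
6  | Mansfield Park      | Austen
7  | Pride and Prejudice | Austen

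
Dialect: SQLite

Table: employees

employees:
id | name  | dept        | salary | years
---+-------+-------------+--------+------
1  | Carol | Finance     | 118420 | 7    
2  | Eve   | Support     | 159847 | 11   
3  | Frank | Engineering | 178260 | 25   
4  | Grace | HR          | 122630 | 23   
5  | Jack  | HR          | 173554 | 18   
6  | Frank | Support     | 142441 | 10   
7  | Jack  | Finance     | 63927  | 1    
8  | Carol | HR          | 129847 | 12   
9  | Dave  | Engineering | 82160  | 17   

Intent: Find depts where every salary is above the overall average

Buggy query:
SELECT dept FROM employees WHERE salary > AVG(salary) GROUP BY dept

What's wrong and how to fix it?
Bug: AVG() is an aggregate; it can't sit directly in WHERE

Fix: Use a subquery for AVG and a HAVING MIN(...) filter so the condition holds for every row in the group

Corrected query:
SELECT dept FROM employees GROUP BY dept HAVING MIN(salary) > (SELECT AVG(salary) FROM employees)

Result:
dept   
-------
Support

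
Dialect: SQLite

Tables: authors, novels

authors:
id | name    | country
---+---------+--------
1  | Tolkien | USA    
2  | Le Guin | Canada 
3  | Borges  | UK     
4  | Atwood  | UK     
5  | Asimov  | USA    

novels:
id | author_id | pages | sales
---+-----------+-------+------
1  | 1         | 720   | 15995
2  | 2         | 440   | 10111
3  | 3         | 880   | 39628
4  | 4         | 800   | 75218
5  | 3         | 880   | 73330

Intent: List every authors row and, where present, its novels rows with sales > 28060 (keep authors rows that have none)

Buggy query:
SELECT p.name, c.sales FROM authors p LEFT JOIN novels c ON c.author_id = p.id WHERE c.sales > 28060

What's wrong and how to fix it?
Bug: Filtering c.sales in WHERE discards the NULL rows produced by LEFT JOIN, turning it into an inner join

Fix: Move the right-table condition into the ON clause so unmatched parents are kept

Corrected query:
SELECT p.name, c.sales FROM authors p LEFT JOIN novels c ON c.author_id = p.id AND c.sales > 28060

Result:
name    | sales
--------+------
Tolkien | NULL 
Le Guin | NULL 
Borges  | 39628
Borges  | 73330
Atwood  | 75218
Asimov  | NULL 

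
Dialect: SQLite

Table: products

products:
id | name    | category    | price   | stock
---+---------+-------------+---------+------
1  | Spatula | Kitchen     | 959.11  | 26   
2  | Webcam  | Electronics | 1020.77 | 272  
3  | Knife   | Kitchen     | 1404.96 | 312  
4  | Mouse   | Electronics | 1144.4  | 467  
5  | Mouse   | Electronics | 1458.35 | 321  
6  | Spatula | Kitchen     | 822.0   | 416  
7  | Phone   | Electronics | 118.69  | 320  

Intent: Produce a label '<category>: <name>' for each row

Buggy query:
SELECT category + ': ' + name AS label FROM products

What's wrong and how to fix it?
Bug: '+' is numeric addition; on text columns SQLite converts them to 0 instead of concatenating

Fix: Use the || operator for string concatenation

Corrected query:
SELECT category || ': ' || name AS label FROM products

Result:
label              
-------------------
Kitchen: Spatula   
Electronics: Webcam
Kitchen: Knife     
Electronics: Mouse 
Electronics: Mouse 
Kitchen: Spatula   
Electronics: Phone 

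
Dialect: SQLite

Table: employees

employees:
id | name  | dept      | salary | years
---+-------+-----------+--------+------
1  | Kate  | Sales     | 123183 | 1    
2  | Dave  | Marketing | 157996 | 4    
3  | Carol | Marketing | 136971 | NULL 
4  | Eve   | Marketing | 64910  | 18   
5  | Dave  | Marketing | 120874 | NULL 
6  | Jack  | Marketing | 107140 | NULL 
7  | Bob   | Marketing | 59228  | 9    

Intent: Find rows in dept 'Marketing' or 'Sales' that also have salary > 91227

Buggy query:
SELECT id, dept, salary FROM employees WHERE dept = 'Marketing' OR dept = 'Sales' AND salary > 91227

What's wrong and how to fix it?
Bug: AND binds tighter than OR, so this parses as dept = 'Marketing' OR (dept = 'Sales' AND salary > 91227)

Fix: Group the OR with parentheses (or use IN), then AND the threshold

Corrected query:
SELECT id, dept, salary FROM employees WHERE (dept = 'Marketing' OR dept = 'Sales') AND salary > 91227

Result:
id | dept      | salary
---+-----------+-------
1  | Sales     | 123183
2  | Marketing | 157996
3  | Marketing | 136971
5  | Marketing | 120874
6  | Marketing | 107140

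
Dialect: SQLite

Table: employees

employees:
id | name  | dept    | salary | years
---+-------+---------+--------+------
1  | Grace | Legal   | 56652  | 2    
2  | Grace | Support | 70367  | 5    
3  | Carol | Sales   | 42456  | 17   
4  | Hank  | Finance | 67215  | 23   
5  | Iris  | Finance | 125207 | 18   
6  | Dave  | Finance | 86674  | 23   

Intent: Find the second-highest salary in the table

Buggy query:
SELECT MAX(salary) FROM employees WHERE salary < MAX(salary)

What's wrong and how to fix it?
Bug: The inner MAX is an aggregate inside WHERE, which is not allowed

Fix: Compute the overall MAX in a subquery, then take MAX of rows below it

Corrected query:
SELECT MAX(salary) FROM employees WHERE salary < (SELECT MAX(salary) FROM employees)

Result:
MAX(salary)
-----------
86674      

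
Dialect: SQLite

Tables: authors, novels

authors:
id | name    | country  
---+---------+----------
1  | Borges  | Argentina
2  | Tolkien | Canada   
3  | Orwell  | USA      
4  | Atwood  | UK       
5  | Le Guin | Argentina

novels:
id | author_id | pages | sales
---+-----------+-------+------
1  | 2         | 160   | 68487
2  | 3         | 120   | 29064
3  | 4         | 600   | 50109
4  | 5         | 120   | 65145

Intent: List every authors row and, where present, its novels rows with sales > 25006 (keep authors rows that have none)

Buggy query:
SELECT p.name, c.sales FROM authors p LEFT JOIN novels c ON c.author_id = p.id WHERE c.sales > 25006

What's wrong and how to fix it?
Bug: A WHERE condition on the right-hand table after LEFT JOIN drops unmatched parents

Fix: Put 'c.sales > 25006' in the JOIN's ON clause instead of WHERE

Corrected query:
SELECT p.name, c.sales FROM authors p LEFT JOIN novels c ON c.author_id = p.id AND c.sales > 25006

Result:
name    | sales
--------+------
Borges  | NULL 
Tolkien | 68487
Orwell  | 29064
Atwood  | 50109
Le Guin | 65145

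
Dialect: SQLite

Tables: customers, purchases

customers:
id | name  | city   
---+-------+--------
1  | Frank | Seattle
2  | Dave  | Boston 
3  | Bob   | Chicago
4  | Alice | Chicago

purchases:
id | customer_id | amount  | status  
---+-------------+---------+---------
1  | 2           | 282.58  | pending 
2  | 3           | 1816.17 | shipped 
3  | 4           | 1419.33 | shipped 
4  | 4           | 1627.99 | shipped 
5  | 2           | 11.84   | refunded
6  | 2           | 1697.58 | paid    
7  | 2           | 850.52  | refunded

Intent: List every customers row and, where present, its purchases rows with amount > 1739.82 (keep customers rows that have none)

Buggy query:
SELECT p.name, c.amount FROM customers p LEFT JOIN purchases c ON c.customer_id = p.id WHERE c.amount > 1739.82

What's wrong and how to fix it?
Bug: Filtering c.amount in WHERE discards the NULL rows produced by LEFT JOIN, turning it into an inner join

Fix: Put 'c.amount > 1739.82' in the JOIN's ON clause instead of WHERE

Corrected query:
SELECT p.name, c.amount FROM customers p LEFT JOIN purchases c ON c.customer_id = p.id AND c.amount > 1739.82

Result:
name  | amount 
------+--------
Frank | NULL   
Dave  | NULL   
Bob   | 1816.17
Alice | NULL   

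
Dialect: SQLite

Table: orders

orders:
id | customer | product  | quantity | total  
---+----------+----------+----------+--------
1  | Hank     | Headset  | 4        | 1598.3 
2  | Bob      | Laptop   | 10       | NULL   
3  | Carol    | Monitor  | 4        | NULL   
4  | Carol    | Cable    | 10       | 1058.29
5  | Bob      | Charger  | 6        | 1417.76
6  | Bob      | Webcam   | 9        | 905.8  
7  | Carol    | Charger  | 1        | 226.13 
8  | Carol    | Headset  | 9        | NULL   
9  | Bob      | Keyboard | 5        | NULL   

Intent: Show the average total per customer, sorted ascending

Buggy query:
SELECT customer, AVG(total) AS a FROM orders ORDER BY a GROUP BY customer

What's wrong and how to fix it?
Bug: ORDER BY appears before GROUP BY; SQL clause order requires GROUP BY first

Fix: Move ORDER BY to the end, after GROUP BY

Corrected query:
SELECT customer, AVG(total) AS a FROM orders GROUP BY customer ORDER BY a

Result:
customer | a      
---------+--------
Carol    | 642.21 
Bob      | 1161.78
Hank     | 1598.3 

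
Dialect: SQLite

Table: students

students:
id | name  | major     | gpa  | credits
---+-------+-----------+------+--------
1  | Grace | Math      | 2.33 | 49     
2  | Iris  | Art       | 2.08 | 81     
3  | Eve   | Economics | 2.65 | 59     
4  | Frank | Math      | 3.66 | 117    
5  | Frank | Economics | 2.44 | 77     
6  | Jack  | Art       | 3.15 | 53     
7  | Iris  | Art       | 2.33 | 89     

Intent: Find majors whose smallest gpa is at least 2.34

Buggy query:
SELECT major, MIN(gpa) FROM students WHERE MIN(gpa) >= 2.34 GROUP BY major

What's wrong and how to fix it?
Bug: Aggregates like MIN are computed per group after WHERE runs

Fix: Replace WHERE with HAVING after the GROUP BY

Corrected query:
SELECT major, MIN(gpa) FROM students GROUP BY major HAVING MIN(gpa) >= 2.34

Result:
major     | MIN(gpa)
----------+---------
Economics | 2.44    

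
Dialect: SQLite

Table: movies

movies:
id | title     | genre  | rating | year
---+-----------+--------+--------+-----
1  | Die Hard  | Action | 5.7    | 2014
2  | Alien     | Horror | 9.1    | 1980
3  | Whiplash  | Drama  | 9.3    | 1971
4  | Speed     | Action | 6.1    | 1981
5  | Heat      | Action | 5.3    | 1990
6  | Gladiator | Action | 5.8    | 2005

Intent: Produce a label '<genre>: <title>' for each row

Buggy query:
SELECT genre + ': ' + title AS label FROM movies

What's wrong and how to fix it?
Bug: SQLite uses || for string concatenation; + coerces text to numbers (yielding 0)

Fix: Use the || operator for string concatenation

Corrected query:
SELECT genre || ': ' || title AS label FROM movies

Result:
label            
-----------------
Action: Die Hard 
Horror: Alien    
Drama: Whiplash  
Action: Speed    
Action: Heat     
Action: Gladiator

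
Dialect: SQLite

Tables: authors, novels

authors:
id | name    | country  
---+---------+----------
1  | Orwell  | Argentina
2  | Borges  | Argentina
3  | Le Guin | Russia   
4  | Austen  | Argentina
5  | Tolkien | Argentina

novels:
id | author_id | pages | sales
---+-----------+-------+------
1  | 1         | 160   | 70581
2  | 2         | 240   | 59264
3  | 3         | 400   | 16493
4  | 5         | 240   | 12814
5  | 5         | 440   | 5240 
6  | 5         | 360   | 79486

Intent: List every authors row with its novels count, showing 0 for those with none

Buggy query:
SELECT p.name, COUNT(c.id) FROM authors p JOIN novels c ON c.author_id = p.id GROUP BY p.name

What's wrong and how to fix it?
Bug: An inner join excludes parents with zero children

Fix: Switch to LEFT JOIN to retain unmatched parent rows

Corrected query:
SELECT p.name, COUNT(c.id) FROM authors p LEFT JOIN novels c ON c.author_id = p.id GROUP BY p.name

Result:
name    | COUNT(c.id)
--------+------------
Austen  | 0          
Borges  | 1          
Le Guin | 1          
Orwell  | 1          
Tolkien | 3          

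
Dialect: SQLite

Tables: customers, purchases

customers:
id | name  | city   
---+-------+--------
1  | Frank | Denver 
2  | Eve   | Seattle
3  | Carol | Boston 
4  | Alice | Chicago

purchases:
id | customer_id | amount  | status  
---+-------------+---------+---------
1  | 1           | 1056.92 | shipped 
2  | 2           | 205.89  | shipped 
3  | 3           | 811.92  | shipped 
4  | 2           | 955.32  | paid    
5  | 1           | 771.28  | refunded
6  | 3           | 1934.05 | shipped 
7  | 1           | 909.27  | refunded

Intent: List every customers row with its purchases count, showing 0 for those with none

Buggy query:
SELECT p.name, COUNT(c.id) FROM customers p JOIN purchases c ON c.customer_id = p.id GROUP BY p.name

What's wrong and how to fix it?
Bug: An inner join excludes parents with zero children

Fix: Use LEFT JOIN so parents without children still appear (COUNT(c.id) gives 0)

Corrected query:
SELECT p.name, COUNT(c.id) FROM customers p LEFT JOIN purchases c ON c.customer_id = p.id GROUP BY p.name

Result:
name  | COUNT(c.id)
------+------------
Alice | 0          
Carol | 2          
Eve   | 2          
Frank | 3          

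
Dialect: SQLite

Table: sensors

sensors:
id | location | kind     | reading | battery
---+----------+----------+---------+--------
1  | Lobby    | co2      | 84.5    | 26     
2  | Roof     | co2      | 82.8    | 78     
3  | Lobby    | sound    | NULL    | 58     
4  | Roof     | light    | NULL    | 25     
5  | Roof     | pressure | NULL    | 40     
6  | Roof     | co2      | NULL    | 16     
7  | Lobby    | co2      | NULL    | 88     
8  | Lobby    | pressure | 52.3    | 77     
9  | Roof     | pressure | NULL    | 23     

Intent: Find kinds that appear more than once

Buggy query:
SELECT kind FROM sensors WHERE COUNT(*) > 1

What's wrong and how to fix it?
Bug: COUNT(*) is an aggregate and cannot be used in WHERE

Fix: Group first, then use HAVING for the count condition

Corrected query:
SELECT kind FROM sensors GROUP BY kind HAVING COUNT(*) > 1

Result:
kind    
--------
co2     
pressure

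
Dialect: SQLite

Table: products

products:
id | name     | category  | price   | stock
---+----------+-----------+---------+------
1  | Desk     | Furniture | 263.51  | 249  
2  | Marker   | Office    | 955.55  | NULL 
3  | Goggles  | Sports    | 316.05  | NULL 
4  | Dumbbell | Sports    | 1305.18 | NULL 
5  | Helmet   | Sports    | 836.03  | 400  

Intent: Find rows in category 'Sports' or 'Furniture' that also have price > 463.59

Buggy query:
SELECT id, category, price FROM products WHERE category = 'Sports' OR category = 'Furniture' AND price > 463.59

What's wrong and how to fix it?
Bug: AND binds tighter than OR, so this parses as category = 'Sports' OR (category = 'Furniture' AND price > 463.59)

Fix: Group the OR with parentheses (or use IN), then AND the threshold

Corrected query:
SELECT id, category, price FROM products WHERE (category = 'Sports' OR category = 'Furniture') AND price > 463.59

Result:
id | category | price  
---+----------+--------
4  | Sports   | 1305.18
5  | Sports   | 836.03 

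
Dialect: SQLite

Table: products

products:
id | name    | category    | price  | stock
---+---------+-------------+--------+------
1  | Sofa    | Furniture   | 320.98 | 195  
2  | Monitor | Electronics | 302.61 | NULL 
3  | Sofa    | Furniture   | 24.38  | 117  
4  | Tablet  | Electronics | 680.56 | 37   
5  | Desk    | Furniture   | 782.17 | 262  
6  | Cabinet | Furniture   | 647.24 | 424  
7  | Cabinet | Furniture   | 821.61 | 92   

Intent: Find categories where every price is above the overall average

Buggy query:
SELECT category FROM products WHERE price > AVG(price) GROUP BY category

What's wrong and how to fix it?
Bug: WHERE evaluates per row before aggregation, so AVG() is unavailable

Fix: Use a subquery for AVG and a HAVING MIN(...) filter so the condition holds for every row in the group

Corrected query:
SELECT category FROM products GROUP BY category HAVING MIN(price) > (SELECT AVG(price) FROM products)

Result:
(no rows)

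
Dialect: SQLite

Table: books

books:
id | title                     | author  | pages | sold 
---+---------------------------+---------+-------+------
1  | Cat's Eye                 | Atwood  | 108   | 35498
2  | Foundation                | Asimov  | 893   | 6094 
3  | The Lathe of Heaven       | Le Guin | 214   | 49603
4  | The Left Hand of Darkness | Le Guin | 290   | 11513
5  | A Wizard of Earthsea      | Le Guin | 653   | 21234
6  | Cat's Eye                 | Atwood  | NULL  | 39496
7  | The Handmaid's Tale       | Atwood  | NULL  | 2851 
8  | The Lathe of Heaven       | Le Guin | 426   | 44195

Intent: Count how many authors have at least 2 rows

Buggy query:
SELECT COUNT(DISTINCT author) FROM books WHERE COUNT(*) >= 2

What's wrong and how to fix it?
Bug: COUNT(*) cannot appear in WHERE; the per-group count doesn't exist yet

Fix: Use a subquery that GROUPs and filters with HAVING, then count its rows

Corrected query:
SELECT COUNT(*) FROM (SELECT author FROM books GROUP BY author HAVING COUNT(*) >= 2)

Result:
COUNT(*)
--------
2       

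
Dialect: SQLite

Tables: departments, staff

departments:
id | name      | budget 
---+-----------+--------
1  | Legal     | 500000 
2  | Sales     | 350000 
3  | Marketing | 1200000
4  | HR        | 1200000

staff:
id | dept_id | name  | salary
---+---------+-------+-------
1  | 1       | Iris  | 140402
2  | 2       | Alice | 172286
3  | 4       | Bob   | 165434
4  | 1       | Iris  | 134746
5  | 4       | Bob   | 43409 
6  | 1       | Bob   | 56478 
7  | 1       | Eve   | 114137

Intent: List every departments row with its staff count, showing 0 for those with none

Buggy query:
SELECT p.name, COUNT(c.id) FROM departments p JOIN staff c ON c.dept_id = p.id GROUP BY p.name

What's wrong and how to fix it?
Bug: An inner join excludes parents with zero children

Fix: Switch to LEFT JOIN to retain unmatched parent rows

Corrected query:
SELECT p.name, COUNT(c.id) FROM departments p LEFT JOIN staff c ON c.dept_id = p.id GROUP BY p.name

Result:
name      | COUNT(c.id)
----------+------------
HR        | 2          
Legal     | 4          
Marketing | 0          
Sales     | 1          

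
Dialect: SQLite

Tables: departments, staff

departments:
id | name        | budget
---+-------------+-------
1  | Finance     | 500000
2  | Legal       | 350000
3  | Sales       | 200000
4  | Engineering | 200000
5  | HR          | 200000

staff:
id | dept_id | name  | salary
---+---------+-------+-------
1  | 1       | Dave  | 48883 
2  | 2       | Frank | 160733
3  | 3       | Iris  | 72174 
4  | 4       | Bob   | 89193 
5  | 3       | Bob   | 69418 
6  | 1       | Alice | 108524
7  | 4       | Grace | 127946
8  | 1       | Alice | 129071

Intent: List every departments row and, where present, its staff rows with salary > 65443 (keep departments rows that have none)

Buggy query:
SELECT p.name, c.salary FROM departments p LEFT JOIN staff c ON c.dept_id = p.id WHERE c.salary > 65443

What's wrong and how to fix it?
Bug: A WHERE condition on the right-hand table after LEFT JOIN drops unmatched parents

Fix: Put 'c.salary > 65443' in the JOIN's ON clause instead of WHERE

Corrected query:
SELECT p.name, c.salary FROM departments p LEFT JOIN staff c ON c.dept_id = p.id AND c.salary > 65443

Result:
name        | salary
------------+-------
Finance     | 108524
Finance     | 129071
Legal       | 160733
Sales       | 69418 
Sales       | 72174 
Engineering | 89193 
Engineering | 127946
HR          | NULL  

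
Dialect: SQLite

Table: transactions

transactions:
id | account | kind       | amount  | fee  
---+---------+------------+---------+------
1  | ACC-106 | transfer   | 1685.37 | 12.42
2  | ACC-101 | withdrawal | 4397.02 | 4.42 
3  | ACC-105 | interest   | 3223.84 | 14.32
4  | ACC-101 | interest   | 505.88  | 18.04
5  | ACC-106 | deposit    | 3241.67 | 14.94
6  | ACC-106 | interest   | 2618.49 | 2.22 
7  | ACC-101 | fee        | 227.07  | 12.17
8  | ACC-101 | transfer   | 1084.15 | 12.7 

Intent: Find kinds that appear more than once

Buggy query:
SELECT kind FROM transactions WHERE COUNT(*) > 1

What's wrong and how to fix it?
Bug: WHERE can't reference COUNT(*); aggregates are computed after WHERE

Fix: GROUP BY kind, then filter groups with HAVING COUNT(*) > 1

Corrected query:
SELECT kind FROM transactions GROUP BY kind HAVING COUNT(*) > 1

Result:
kind    
--------
interest
transfer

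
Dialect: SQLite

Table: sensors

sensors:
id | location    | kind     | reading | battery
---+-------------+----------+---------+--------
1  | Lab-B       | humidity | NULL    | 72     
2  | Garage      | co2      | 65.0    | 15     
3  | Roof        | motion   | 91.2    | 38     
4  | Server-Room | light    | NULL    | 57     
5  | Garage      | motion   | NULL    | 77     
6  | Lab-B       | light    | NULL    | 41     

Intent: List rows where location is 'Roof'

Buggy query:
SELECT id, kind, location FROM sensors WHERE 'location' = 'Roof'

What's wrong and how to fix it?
Bug: Single quotes denote string literals in SQL; the column name is being compared as a constant string

Fix: Remove the quotes around the column name (or use double quotes for an identifier)

Corrected query:
SELECT id, kind, location FROM sensors WHERE location = 'Roof'

Result:
id | kind   | location
---+--------+---------
3  | motion | Roof    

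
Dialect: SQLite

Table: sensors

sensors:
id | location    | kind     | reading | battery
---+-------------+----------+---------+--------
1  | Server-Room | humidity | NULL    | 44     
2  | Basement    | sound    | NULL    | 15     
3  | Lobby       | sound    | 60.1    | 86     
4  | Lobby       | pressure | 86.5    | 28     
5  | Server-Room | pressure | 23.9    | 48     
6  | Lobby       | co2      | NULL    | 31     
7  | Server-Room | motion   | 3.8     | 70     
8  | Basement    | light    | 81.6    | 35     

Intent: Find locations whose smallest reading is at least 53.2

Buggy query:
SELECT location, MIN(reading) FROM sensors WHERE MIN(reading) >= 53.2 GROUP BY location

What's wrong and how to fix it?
Bug: MIN() in WHERE is a misuse of aggregate

Fix: Replace WHERE with HAVING after the GROUP BY

Corrected query:
SELECT location, MIN(reading) FROM sensors GROUP BY location HAVING MIN(reading) >= 53.2

Result:
location | MIN(reading)
---------+-------------
Basement | 81.6        
Lobby    | 60.1        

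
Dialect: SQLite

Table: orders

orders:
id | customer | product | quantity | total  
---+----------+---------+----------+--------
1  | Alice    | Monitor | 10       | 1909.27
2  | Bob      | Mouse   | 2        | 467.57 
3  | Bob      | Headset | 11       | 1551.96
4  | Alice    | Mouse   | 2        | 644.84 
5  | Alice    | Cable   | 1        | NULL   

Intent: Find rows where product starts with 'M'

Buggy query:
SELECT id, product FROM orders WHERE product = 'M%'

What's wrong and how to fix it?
Bug: Wildcards only work with LIKE; '=' treats '%' as a literal character

Fix: Use LIKE for wildcard pattern matching

Corrected query:
SELECT id, product FROM orders WHERE product LIKE 'M%'

Result:
id | product
---+--------
1  | Monitor
2  | Mouse  
4  | Mouse  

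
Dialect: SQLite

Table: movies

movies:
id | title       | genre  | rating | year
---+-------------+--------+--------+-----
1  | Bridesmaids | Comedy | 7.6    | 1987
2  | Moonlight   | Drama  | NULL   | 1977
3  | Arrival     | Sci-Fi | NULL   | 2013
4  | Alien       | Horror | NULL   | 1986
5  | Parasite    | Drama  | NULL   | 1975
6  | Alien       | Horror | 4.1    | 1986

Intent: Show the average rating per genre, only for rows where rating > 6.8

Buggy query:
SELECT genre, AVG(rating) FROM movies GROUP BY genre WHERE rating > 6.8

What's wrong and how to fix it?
Bug: Row-level WHERE must come before GROUP BY in the clause order

Fix: Move the WHERE clause before GROUP BY

Corrected query:
SELECT genre, AVG(rating) FROM movies WHERE rating > 6.8 GROUP BY genre

Result:
genre  | AVG(rating)
-------+------------
Comedy | 7.6        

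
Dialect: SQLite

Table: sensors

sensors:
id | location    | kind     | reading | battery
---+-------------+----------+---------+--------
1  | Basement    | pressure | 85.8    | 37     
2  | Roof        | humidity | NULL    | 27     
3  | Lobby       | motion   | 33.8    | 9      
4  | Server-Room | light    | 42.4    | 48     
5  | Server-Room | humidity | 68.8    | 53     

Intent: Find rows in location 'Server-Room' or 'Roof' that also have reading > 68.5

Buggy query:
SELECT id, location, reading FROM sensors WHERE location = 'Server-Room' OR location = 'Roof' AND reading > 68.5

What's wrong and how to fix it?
Bug: Without parentheses, AND is evaluated before OR, so the reading filter only applies to the 'Roof' branch

Fix: Add parentheses around the OR so the AND applies to both alternatives

Corrected query:
SELECT id, location, reading FROM sensors WHERE (location = 'Server-Room' OR location = 'Roof') AND reading > 68.5

Result:
id | location    | reading
---+-------------+--------
5  | Server-Room | 68.8   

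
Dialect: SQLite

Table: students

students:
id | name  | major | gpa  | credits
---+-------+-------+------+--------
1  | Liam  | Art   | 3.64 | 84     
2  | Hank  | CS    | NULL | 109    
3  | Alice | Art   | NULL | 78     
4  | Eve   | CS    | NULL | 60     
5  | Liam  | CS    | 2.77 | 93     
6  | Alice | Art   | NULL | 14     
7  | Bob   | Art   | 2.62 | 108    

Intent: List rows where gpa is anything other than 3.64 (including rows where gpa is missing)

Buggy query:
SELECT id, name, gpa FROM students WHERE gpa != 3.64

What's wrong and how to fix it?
Bug: 'gpa != 3.64' is unknown when gpa is NULL, so NULL rows are silently excluded

Fix: Add an explicit OR gpa IS NULL to include the missing-value rows

Corrected query:
SELECT id, name, gpa FROM students WHERE gpa != 3.64 OR gpa IS NULL

Result:
id | name  | gpa 
---+-------+-----
2  | Hank  | NULL
3  | Alice | NULL
4  | Eve   | NULL
5  | Liam  | 2.77
6  | Alice | NULL
7  | Bob   | 2.62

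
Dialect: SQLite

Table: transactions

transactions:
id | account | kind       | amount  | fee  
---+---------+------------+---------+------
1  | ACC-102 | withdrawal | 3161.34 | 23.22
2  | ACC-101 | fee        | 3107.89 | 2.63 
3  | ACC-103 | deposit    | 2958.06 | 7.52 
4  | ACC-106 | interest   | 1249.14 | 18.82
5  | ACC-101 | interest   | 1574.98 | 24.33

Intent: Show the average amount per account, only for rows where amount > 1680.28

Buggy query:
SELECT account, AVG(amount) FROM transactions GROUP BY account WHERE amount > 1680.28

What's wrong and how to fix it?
Bug: Row-level WHERE must come before GROUP BY in the clause order

Fix: Place WHERE between FROM and GROUP BY

Corrected query:
SELECT account, AVG(amount) FROM transactions WHERE amount > 1680.28 GROUP BY account

Result:
account | AVG(amount)
--------+------------
ACC-101 | 3107.89    
ACC-102 | 3161.34    
ACC-103 | 2958.06    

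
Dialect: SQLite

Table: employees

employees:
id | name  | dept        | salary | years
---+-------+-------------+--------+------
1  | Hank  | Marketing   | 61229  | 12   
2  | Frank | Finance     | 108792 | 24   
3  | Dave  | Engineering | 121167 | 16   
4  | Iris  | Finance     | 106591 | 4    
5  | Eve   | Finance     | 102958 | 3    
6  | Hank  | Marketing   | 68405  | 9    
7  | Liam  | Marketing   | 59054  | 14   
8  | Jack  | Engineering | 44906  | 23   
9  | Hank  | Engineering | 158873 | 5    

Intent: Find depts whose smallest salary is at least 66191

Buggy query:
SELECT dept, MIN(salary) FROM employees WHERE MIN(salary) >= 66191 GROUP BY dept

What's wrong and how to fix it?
Bug: MIN() in WHERE is a misuse of aggregate

Fix: Replace WHERE with HAVING after the GROUP BY

Corrected query:
SELECT dept, MIN(salary) FROM employees GROUP BY dept HAVING MIN(salary) >= 66191

Result:
dept    | MIN(salary)
--------+------------
Finance | 102958     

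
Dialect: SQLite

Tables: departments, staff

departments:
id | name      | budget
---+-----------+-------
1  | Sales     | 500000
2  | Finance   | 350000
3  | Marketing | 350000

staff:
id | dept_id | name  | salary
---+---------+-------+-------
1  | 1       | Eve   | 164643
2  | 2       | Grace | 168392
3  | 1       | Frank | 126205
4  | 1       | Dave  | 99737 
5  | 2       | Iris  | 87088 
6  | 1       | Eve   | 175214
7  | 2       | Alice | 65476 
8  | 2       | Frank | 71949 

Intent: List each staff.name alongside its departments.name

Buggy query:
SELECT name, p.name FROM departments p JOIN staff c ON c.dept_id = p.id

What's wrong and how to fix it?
Bug: 'name' exists in both joined tables, so the database can't tell which one is meant

Fix: Qualify the column with its table alias (c.name)

Corrected query:
SELECT c.name, p.name FROM departments p JOIN staff c ON c.dept_id = p.id

Result:
name  | name   
------+--------
Eve   | Sales  
Grace | Finance
Frank | Sales  
Dave  | Sales  
Iris  | Finance
Eve   | Sales  
Alice | Finance
Frank | Finance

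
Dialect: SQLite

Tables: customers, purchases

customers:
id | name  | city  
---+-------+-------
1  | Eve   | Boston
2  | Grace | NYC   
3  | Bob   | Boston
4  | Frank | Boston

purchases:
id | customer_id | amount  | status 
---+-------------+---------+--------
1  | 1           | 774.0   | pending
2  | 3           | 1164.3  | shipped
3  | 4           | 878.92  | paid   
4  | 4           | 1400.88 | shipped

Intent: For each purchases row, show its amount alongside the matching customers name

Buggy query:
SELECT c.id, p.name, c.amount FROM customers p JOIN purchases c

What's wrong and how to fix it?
Bug: JOIN with no ON clause produces a cartesian product; every purchases row pairs with every customers row

Fix: Specify the join condition linking the foreign key to the parent id

Corrected query:
SELECT c.id, p.name, c.amount FROM customers p JOIN purchases c ON c.customer_id = p.id

Result:
id | name  | amount 
---+-------+--------
1  | Eve   | 774    
2  | Bob   | 1164.3 
3  | Frank | 878.92 
4  | Frank | 1400.88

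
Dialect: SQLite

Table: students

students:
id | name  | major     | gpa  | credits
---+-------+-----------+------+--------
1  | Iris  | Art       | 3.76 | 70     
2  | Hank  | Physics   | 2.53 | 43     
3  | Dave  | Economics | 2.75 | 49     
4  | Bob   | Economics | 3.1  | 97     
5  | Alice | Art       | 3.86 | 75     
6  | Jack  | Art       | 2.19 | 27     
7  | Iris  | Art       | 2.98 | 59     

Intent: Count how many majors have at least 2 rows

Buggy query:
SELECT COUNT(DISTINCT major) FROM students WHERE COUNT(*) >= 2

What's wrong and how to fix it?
Bug: WHERE filters individual rows, not groups, so a group-level COUNT is invalid there

Fix: Group first with HAVING COUNT(*) >= 2, then COUNT the resulting groups

Corrected query:
SELECT COUNT(*) FROM (SELECT major FROM students GROUP BY major HAVING COUNT(*) >= 2)

Result:
COUNT(*)
--------
2       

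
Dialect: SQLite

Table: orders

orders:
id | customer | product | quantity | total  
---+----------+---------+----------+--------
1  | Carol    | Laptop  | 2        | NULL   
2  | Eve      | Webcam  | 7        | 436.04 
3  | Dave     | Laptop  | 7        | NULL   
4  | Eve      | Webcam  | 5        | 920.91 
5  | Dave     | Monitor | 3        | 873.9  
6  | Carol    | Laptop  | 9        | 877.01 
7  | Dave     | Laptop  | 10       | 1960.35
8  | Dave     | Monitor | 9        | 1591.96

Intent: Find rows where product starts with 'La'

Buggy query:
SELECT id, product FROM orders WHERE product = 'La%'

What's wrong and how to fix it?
Bug: Wildcards only work with LIKE; '=' treats '%' as a literal character

Fix: Use LIKE for wildcard pattern matching

Corrected query:
SELECT id, product FROM orders WHERE product LIKE 'La%'

Result:
id | product
---+--------
1  | Laptop 
3  | Laptop 
6  | Laptop 
7  | Laptop 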